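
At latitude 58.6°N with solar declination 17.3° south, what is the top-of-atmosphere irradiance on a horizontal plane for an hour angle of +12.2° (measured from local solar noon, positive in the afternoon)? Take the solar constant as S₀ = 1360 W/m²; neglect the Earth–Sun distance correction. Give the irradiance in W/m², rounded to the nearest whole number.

316 W/m²

cos θ_z = sin(58.6°) sin(-17.3°) + cos(58.6°) cos(-17.3°) cos(12.20°) = -0.2538 + 0.4862 = 0.2324.
Top-of-atmosphere irradiance = S₀ cos θ_z = 1360 × 0.2324 = 316.06 W/m².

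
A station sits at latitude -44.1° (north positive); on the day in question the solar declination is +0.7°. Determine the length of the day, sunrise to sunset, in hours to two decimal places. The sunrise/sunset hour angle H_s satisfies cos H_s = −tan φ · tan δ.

11.91 hours

The sunset hour angle satisfies cos H_s = −tan φ tan δ = 0.0118, giving H_s = 89.32°.
Day length = 2 H_s / 15° h⁻¹ = 178.64° / 15 = 11.909 h.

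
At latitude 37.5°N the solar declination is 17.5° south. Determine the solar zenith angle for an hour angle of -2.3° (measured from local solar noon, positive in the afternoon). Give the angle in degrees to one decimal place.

55.0°

cos θ_z = sin φ sin δ + cos φ cos δ cos H = (0.6088)(-0.3007) + (0.7934)(0.9537)(0.9992) = 0.5730.
θ_z = arccos(0.5730) = 55.04°.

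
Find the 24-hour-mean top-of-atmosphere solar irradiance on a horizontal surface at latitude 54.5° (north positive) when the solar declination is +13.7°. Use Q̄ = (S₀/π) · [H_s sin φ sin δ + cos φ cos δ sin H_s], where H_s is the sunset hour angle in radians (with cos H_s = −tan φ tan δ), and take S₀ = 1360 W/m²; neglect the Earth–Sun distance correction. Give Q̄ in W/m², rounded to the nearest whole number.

390 W/m²

The sunset hour angle satisfies cos H_s = −tan φ tan δ = -0.3418, giving H_s = 109.99°. In radians, H_s = 1.9197.
H_s sin φ sin δ = 1.9197 × 0.8141 × 0.2368 = 0.3701.
cos φ cos δ sin H_s = 0.5807 × 0.9715 × 0.9397 = 0.5301.
Q̄ = (1360/π) × (0.3701 + 0.5301) = 432.90 × 0.9002 = 389.70 W/m².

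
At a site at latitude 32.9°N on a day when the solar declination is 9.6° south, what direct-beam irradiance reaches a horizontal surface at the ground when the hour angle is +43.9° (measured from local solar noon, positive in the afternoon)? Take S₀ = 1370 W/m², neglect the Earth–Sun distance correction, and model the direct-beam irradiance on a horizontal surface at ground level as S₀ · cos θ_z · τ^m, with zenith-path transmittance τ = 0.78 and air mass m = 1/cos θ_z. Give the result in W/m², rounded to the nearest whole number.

cos θ_z = sin φ sin δ + cos φ cos δ cos H = (0.5432)(-0.1668) + (0.8396)(0.9860)(0.7206) = 0.5059.
Air mass m = 1/cos θ_z = 1/0.5059 = 1.977; τ^m = 0.78^1.977 = 0.6119.
Surface direct beam = 1370 × 0.5059 × 0.6119 = 424.10 W/m².

424 W/m²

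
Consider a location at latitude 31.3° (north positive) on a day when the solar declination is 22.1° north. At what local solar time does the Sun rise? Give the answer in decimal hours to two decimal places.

−tan φ tan δ = −(0.6080)(0.4061) = -0.2469; H_s = arccos(-0.2469) = 104.29°.
Sunrise is at 12 − H_s/15 = 12 − 6.953 = 5.047 h local solar time.

5.05 h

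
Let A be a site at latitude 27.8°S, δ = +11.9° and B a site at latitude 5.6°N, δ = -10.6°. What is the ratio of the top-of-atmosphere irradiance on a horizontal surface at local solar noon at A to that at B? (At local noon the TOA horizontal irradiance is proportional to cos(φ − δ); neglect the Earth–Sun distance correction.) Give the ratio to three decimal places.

A: cos θ_z = cos(-27.8° − (11.9°)) = 0.7694.
B: cos θ_z = cos(5.6° − (-10.6°)) = 0.9603.
Ratio A/B = 0.7694 / 0.9603 = 0.8012.

0.801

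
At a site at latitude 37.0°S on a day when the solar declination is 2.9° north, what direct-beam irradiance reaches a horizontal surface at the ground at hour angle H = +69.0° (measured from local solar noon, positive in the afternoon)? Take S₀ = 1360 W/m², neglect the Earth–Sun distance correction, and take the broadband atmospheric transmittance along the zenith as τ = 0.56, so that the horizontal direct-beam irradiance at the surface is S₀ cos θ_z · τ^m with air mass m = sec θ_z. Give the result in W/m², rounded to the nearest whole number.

cos θ_z = sin(-37.0°) sin(2.9°) + cos(-37.0°) cos(2.9°) cos(69.00°) = -0.0304 + 0.2858 = 0.2554.
Air mass m = 1/cos θ_z = 1/0.2554 = 3.915; τ^m = 0.56^3.915 = 0.1033.
Surface direct beam = 1360 × 0.2554 × 0.1033 = 35.88 W/m².

36 W/m²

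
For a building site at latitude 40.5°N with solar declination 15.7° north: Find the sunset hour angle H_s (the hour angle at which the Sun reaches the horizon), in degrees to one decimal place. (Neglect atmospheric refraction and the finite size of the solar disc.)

The sunset hour angle satisfies cos H_s = −tan φ tan δ = -0.2401, giving H_s = 103.89°.

103.9°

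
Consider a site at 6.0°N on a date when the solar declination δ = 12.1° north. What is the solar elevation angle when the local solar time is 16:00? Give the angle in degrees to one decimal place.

30.5°

Hour angle H = 15° × (16 − 12) = 60.00°.
cos θ_z = sin(6.0°) sin(12.1°) + cos(6.0°) cos(12.1°) cos(60.00°) = 0.0219 + 0.4862 = 0.5081.
θ_z = arccos(0.5081) = 59.46°, so the elevation is 90° − 59.46° = 30.54°.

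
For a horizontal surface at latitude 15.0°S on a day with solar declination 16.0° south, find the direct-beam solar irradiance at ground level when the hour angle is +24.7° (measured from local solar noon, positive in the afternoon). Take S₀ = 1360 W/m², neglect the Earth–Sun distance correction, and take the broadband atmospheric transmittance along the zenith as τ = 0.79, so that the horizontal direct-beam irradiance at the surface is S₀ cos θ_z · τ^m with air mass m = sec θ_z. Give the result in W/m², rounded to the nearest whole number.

962 W/m²

With φ = -15.0°, δ = -16.0°, H = 24.70°: sin φ sin δ = 0.0713, cos φ cos δ cos H = 0.8436, so cos θ_z = 0.9149.
Air mass m = 1/cos θ_z = 1/0.9149 = 1.093; τ^m = 0.79^1.093 = 0.7729.
Surface direct beam = 1360 × 0.9149 × 0.7729 = 961.69 W/m².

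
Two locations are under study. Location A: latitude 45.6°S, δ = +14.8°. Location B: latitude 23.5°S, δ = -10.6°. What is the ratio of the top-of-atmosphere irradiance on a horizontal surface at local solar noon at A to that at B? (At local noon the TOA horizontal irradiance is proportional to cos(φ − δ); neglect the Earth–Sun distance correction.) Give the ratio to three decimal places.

A: cos θ_z = cos(-45.6° − (14.8°)) = 0.4939.
B: cos θ_z = cos(-23.5° − (-10.6°)) = 0.9748.
Ratio A/B = 0.4939 / 0.9748 = 0.5067.

0.507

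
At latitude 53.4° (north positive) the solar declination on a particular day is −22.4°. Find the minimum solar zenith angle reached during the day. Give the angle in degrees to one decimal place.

At local solar noon the hour angle is zero, so the zenith angle is |φ − δ| = |53.4° − (-22.4°)| = 75.8°.

75.8°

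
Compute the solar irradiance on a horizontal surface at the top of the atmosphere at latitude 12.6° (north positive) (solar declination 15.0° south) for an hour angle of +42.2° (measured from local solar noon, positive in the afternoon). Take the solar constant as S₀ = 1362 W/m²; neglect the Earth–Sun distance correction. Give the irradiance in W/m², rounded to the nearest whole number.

874 W/m²

cos θ_z = sin(12.6°) sin(-15.0°) + cos(12.6°) cos(-15.0°) cos(42.20°) = -0.0565 + 0.6983 = 0.6418.
Top-of-atmosphere irradiance = S₀ cos θ_z = 1362 × 0.6418 = 874.13 W/m².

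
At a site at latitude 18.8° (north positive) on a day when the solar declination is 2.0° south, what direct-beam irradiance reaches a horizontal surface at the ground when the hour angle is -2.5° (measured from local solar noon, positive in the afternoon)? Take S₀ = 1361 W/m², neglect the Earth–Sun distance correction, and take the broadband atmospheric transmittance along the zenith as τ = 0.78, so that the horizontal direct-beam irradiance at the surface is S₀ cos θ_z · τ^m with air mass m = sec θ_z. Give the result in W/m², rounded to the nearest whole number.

cos θ_z = sin(18.8°) sin(-2.0°) + cos(18.8°) cos(-2.0°) cos(-2.50°) = -0.0112 + 0.9452 = 0.9340.
Air mass m = 1/cos θ_z = 1/0.9340 = 1.071; τ^m = 0.78^1.071 = 0.7664.
Surface direct beam = 1361 × 0.9340 × 0.7664 = 974.23 W/m².

974 W/m²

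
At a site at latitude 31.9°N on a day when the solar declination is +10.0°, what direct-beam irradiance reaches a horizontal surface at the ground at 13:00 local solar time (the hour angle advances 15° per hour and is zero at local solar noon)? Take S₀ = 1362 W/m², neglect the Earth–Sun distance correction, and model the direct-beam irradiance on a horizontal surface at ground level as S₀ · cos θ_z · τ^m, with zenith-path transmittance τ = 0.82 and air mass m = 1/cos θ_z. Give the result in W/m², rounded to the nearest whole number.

982 W/m²

Hour angle H = 15° × (13 − 12) = 15.00°.
With φ = 31.9°, δ = 10.0°, H = 15.00°: sin φ sin δ = 0.0918, cos φ cos δ cos H = 0.8076, so cos θ_z = 0.8994.
Air mass m = 1/cos θ_z = 1/0.8994 = 1.112; τ^m = 0.82^1.112 = 0.8020.
Surface direct beam = 1362 × 0.8994 × 0.8020 = 982.44 W/m².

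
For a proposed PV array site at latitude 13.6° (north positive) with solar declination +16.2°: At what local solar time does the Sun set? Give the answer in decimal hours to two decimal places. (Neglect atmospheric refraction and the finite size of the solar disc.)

18.27 h

The sunset hour angle satisfies cos H_s = −tan φ tan δ = -0.0703, giving H_s = 94.03°.
Sunset is at 12 + H_s/15 = 12 + 6.269 = 18.269 h local solar time.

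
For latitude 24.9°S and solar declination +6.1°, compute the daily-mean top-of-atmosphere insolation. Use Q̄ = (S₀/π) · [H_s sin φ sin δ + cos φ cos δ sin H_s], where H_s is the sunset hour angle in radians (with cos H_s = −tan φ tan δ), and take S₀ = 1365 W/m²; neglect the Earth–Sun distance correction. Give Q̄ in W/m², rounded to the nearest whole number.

362 W/m²

−tan φ tan δ = −(-0.4642)(0.1069) = 0.0496; H_s = arccos(0.0496) = 87.16°. In radians, H_s = 1.5212.
H_s sin φ sin δ = 1.5212 × -0.4210 × 0.1063 = -0.0681.
cos φ cos δ sin H_s = 0.9070 × 0.9943 × 0.9988 = 0.9007.
Q̄ = (1365/π) × (-0.0681 + 0.9007) = 434.49 × 0.8326 = 361.76 W/m².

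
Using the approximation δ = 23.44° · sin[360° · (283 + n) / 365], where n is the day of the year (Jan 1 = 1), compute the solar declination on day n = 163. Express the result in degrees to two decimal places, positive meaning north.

+23.08°

360 × (283 + 163) / 365 = 439.890°; sin(439.890°) = 0.9845.
δ = 23.44 × 0.9845 = 23.077° ≈ +23.08°.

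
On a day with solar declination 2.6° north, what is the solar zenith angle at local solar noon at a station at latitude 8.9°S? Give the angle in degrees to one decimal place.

At local solar noon the hour angle is zero, so the zenith angle is |φ − δ| = |-8.9° − (2.6°)| = 11.5°.

11.5°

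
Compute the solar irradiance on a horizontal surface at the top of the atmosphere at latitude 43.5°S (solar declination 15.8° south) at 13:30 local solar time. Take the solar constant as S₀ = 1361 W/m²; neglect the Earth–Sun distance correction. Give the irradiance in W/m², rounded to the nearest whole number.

1133 W/m²

Hour angle H = 15° × (13.5 − 12) = 22.50°.
cos θ_z = sin φ sin δ + cos φ cos δ cos H = (-0.6884)(-0.2723) + (0.7254)(0.9622)(0.9239) = 0.8323.
Top-of-atmosphere irradiance = S₀ cos θ_z = 1361 × 0.8323 = 1132.76 W/m².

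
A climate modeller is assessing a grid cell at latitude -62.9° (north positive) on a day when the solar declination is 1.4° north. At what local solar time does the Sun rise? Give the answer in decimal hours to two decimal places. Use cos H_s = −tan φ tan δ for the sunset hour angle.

cos H_s = −tan(-62.9°) · tan(1.4°) = 0.0478, so H_s = arccos(0.0478) = 87.26°.
Sunrise is at 12 − H_s/15 = 12 − 5.817 = 6.183 h local solar time.

6.18 h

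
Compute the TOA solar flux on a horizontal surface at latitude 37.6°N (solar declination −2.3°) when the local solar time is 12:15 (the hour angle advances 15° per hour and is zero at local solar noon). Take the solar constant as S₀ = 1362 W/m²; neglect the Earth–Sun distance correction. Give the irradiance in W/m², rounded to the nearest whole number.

1043 W/m²

Hour angle H = 15° × (12.25 − 12) = 3.75°.
cos θ_z = sin(37.6°) sin(-2.3°) + cos(37.6°) cos(-2.3°) cos(3.75°) = -0.0245 + 0.7900 = 0.7655.
Top-of-atmosphere irradiance = S₀ cos θ_z = 1362 × 0.7655 = 1042.61 W/m².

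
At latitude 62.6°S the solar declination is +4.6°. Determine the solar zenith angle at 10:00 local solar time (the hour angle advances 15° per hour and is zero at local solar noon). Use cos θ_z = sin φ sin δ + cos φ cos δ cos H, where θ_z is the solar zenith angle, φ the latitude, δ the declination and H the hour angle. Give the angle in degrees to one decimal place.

Hour angle H = 15° × (10 − 12) = -30.00°.
cos θ_z = sin φ sin δ + cos φ cos δ cos H = (-0.8878)(0.0802) + (0.4602)(0.9968)(0.8660) = 0.3261.
θ_z = arccos(0.3261) = 70.97°.

71.0°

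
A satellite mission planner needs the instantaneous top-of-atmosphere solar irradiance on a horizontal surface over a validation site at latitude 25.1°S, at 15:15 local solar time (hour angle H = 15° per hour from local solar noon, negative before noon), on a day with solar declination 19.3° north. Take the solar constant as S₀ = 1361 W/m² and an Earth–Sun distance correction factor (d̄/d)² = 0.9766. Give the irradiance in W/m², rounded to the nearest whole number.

563 W/m²

Hour angle H = 15° × (15.25 − 12) = 48.75°.
With φ = -25.1°, δ = 19.3°, H = 48.75°: sin φ sin δ = -0.1402, cos φ cos δ cos H = 0.5635, so cos θ_z = 0.4233.
Top-of-atmosphere irradiance = S₀ (d̄/d)² cos θ_z = 1361 × 0.9766 × 0.4233 = 562.63 W/m².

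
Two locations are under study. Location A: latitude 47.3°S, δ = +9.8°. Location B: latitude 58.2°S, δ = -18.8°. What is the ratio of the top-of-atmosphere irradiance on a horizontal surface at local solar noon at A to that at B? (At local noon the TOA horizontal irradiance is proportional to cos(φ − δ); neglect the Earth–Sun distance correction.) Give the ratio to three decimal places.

A: cos θ_z = cos(-47.3° − (9.8°)) = 0.5432.
B: cos θ_z = cos(-58.2° − (-18.8°)) = 0.7727.
Ratio A/B = 0.5432 / 0.7727 = 0.7030.

0.703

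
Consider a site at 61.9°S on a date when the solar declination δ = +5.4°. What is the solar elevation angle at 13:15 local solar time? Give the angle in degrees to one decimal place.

21.2°

Hour angle H = 15° × (13.25 − 12) = 18.75°.
With φ = -61.9°, δ = 5.4°, H = 18.75°: sin φ sin δ = -0.0830, cos φ cos δ cos H = 0.4440, so cos θ_z = 0.3610.
θ_z = arccos(0.3610) = 68.84°, so the elevation is 90° − 68.84° = 21.16°.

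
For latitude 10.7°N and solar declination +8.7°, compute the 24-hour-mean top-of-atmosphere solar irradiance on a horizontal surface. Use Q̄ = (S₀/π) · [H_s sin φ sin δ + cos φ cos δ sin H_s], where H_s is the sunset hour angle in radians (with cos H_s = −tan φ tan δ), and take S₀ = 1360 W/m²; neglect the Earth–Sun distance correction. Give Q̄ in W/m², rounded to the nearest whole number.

The sunset hour angle satisfies cos H_s = −tan φ tan δ = -0.0289, giving H_s = 91.66°. In radians, H_s = 1.5998.
H_s sin φ sin δ = 1.5998 × 0.1857 × 0.1513 = 0.0449.
cos φ cos δ sin H_s = 0.9826 × 0.9885 × 0.9996 = 0.9709.
Q̄ = (1360/π) × (0.0449 + 0.9709) = 432.90 × 1.0158 = 439.74 W/m².

440 W/m²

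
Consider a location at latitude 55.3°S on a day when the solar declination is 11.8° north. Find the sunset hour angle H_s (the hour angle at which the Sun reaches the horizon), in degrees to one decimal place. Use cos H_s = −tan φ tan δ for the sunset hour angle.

cos H_s = −tan(-55.3°) · tan(11.8°) = 0.3017, so H_s = arccos(0.3017) = 72.44°.

72.4°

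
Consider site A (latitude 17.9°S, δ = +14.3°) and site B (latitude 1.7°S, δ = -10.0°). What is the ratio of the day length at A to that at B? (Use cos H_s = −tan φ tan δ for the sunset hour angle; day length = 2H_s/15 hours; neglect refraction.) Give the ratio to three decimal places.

A: H_s = arccos(−tan -17.9° · tan 14.3°) = 85.28°, so 2H_s/15 = 11.3707 h.
B: H_s = arccos(−tan -1.7° · tan -10.0°) = 90.30°, so 2H_s/15 = 12.0400 h.
Ratio A/B = 11.3707 / 12.0400 = 0.9444.

0.944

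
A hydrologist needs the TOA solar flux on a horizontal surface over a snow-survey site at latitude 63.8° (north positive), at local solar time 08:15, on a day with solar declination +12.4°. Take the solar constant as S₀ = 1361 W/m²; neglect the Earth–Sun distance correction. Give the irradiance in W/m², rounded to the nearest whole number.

Hour angle H = 15° × (8.25 − 12) = -56.25°.
With φ = 63.8°, δ = 12.4°, H = -56.25°: sin φ sin δ = 0.1927, cos φ cos δ cos H = 0.2396, so cos θ_z = 0.4323.
Top-of-atmosphere irradiance = S₀ cos θ_z = 1361 × 0.4323 = 588.36 W/m².

588 W/m²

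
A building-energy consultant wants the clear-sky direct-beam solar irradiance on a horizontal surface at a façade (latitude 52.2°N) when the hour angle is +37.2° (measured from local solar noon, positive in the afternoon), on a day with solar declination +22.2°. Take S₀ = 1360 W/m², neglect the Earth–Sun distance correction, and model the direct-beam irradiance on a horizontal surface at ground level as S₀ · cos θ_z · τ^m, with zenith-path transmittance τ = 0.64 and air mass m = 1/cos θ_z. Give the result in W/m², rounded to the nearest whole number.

cos θ_z = sin φ sin δ + cos φ cos δ cos H = (0.7902)(0.3778) + (0.6129)(0.9259)(0.7965) = 0.7505.
Air mass m = 1/cos θ_z = 1/0.7505 = 1.332; τ^m = 0.64^1.332 = 0.5519.
Surface direct beam = 1360 × 0.7505 × 0.5519 = 563.31 W/m².

563 W/m²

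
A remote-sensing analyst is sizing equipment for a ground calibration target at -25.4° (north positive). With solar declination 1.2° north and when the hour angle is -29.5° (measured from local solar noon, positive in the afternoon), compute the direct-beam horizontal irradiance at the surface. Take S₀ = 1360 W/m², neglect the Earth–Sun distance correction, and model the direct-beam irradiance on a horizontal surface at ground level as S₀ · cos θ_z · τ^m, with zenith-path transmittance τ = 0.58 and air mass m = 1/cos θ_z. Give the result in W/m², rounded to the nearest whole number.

524 W/m²

cos θ_z = sin(-25.4°) sin(1.2°) + cos(-25.4°) cos(1.2°) cos(-29.50°) = -0.0090 + 0.7861 = 0.7771.
Air mass m = 1/cos θ_z = 1/0.7771 = 1.287; τ^m = 0.58^1.287 = 0.4961.
Surface direct beam = 1360 × 0.7771 × 0.4961 = 524.31 W/m².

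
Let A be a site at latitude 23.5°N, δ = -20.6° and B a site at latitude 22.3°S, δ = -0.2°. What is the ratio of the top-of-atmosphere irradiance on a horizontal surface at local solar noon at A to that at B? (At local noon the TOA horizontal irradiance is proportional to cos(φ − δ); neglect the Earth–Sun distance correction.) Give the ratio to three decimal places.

0.775

A: cos θ_z = cos(23.5° − (-20.6°)) = 0.7181.
B: cos θ_z = cos(-22.3° − (-0.2°)) = 0.9265.
Ratio A/B = 0.7181 / 0.9265 = 0.7751.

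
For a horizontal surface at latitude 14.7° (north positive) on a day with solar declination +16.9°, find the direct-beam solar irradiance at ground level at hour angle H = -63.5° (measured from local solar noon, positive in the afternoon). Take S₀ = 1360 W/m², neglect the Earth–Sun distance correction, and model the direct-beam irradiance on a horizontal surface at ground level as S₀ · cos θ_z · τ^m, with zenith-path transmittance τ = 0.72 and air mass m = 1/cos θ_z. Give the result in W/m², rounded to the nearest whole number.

cos θ_z = sin(14.7°) sin(16.9°) + cos(14.7°) cos(16.9°) cos(-63.50°) = 0.0738 + 0.4130 = 0.4868.
Air mass m = 1/cos θ_z = 1/0.4868 = 2.054; τ^m = 0.72^2.054 = 0.5093.
Surface direct beam = 1360 × 0.4868 × 0.5093 = 337.18 W/m².

337 W/m²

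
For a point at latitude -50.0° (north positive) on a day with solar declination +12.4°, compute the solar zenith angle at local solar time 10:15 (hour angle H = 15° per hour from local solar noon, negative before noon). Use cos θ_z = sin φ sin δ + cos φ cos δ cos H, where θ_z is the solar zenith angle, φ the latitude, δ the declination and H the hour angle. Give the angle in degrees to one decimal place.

Hour angle H = 15° × (10.25 − 12) = -26.25°.
cos θ_z = sin φ sin δ + cos φ cos δ cos H = (-0.7660)(0.2147) + (0.6428)(0.9767)(0.8969) = 0.3986.
θ_z = arccos(0.3986) = 66.51°.

66.5°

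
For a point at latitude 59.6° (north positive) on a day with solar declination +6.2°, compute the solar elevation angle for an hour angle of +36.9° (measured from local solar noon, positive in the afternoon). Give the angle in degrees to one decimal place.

29.7°

cos θ_z = sin φ sin δ + cos φ cos δ cos H = (0.8625)(0.1080) + (0.5060)(0.9942)(0.7997) = 0.4955.
θ_z = arccos(0.4955) = 60.30°, so the elevation is 90° − 60.30° = 29.70°.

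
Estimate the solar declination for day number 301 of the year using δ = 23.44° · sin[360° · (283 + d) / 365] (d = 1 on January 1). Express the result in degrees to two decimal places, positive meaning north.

360 × (283 + 301) / 365 = 576.000°; sin(576.000°) = -0.5878.
δ = 23.44 × -0.5878 = -13.778° ≈ -13.78°.

-13.78°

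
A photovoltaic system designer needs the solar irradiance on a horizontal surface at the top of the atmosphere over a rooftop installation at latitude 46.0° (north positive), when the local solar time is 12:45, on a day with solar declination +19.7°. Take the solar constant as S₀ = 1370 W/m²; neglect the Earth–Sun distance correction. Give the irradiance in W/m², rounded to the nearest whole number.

1211 W/m²

Hour angle H = 15° × (12.75 − 12) = 11.25°.
cos θ_z = sin(46.0°) sin(19.7°) + cos(46.0°) cos(19.7°) cos(11.25°) = 0.2425 + 0.6414 = 0.8839.
Top-of-atmosphere irradiance = S₀ cos θ_z = 1370 × 0.8839 = 1210.94 W/m².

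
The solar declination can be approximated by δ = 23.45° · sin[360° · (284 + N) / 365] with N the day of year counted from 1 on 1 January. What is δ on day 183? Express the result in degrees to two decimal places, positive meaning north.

360 × (284 + 183) / 365 = 460.603°; sin(460.603°) = 0.9829.
δ = 23.45 × 0.9829 = 23.049° ≈ +23.05°.

+23.05°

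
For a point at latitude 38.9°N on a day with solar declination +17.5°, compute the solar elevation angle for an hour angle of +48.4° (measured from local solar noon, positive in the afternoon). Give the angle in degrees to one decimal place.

cos θ_z = sin(38.9°) sin(17.5°) + cos(38.9°) cos(17.5°) cos(48.40°) = 0.1888 + 0.4928 = 0.6816.
θ_z = arccos(0.6816) = 47.03°, so the elevation is 90° − 47.03° = 42.97°.

43.0°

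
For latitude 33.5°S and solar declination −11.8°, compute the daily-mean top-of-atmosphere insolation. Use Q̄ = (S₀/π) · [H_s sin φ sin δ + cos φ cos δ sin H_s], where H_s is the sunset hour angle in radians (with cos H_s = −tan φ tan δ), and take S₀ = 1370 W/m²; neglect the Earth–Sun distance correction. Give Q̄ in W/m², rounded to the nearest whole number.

437 W/m²

The sunset hour angle satisfies cos H_s = −tan φ tan δ = -0.1383, giving H_s = 97.95°. In radians, H_s = 1.7096.
H_s sin φ sin δ = 1.7096 × -0.5519 × -0.2045 = 0.1930.
cos φ cos δ sin H_s = 0.8339 × 0.9789 × 0.9904 = 0.8085.
Q̄ = (1370/π) × (0.1930 + 0.8085) = 436.08 × 1.0015 = 436.73 W/m².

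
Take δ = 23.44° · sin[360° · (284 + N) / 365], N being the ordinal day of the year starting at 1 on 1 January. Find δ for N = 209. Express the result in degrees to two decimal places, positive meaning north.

360 × (284 + 209) / 365 = 486.247°; sin(486.247°) = 0.8065.
δ = 23.44 × 0.8065 = 18.904° ≈ +18.90°.

+18.90°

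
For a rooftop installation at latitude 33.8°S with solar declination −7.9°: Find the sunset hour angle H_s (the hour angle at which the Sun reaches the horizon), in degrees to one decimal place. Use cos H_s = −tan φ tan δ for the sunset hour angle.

95.3°

−tan φ tan δ = −(-0.6694)(-0.1388) = -0.0929; H_s = arccos(-0.0929) = 95.33°.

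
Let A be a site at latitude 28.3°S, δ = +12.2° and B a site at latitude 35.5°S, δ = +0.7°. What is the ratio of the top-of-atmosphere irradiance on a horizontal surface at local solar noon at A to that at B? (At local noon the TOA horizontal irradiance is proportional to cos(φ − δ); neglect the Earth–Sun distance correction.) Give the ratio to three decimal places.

A: cos θ_z = cos(-28.3° − (12.2°)) = 0.7604.
B: cos θ_z = cos(-35.5° − (0.7°)) = 0.8070.
Ratio A/B = 0.7604 / 0.8070 = 0.9423.

0.942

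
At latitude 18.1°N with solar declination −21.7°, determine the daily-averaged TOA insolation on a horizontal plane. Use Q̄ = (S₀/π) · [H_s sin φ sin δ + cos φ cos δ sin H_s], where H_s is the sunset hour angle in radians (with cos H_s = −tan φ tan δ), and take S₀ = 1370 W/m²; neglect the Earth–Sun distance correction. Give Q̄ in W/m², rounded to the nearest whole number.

The sunset hour angle satisfies cos H_s = −tan φ tan δ = 0.1301, giving H_s = 82.52°. In radians, H_s = 1.4402.
H_s sin φ sin δ = 1.4402 × 0.3107 × -0.3697 = -0.1654.
cos φ cos δ sin H_s = 0.9505 × 0.9291 × 0.9915 = 0.8756.
Q̄ = (1370/π) × (-0.1654 + 0.8756) = 436.08 × 0.7102 = 309.70 W/m².

310 W/m²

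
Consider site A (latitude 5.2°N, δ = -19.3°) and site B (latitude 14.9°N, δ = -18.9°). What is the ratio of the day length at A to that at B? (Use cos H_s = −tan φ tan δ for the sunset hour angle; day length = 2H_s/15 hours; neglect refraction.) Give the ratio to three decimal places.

1.040

A: H_s = arccos(−tan 5.2° · tan -19.3°) = 88.17°, so 2H_s/15 = 11.7560 h.
B: H_s = arccos(−tan 14.9° · tan -18.9°) = 84.77°, so 2H_s/15 = 11.3027 h.
Ratio A/B = 11.7560 / 11.3027 = 1.0401.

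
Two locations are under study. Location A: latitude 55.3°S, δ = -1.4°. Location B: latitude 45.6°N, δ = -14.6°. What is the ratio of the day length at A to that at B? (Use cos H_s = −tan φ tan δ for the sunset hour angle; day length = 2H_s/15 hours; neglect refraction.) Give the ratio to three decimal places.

1.234

A: H_s = arccos(−tan -55.3° · tan -1.4°) = 92.02°, so 2H_s/15 = 12.2693 h.
B: H_s = arccos(−tan 45.6° · tan -14.6°) = 74.57°, so 2H_s/15 = 9.9427 h.
Ratio A/B = 12.2693 / 9.9427 = 1.2340.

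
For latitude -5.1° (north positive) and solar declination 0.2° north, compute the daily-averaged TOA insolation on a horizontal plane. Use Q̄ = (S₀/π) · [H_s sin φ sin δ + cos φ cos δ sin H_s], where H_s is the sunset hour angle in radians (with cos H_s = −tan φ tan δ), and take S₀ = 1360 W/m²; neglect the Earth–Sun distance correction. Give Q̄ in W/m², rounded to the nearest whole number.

cos H_s = −tan(-5.1°) · tan(0.2°) = 0.0003, so H_s = arccos(0.0003) = 89.98°. In radians, H_s = 1.5704.
H_s sin φ sin δ = 1.5704 × -0.0889 × 0.0035 = -0.0005.
cos φ cos δ sin H_s = 0.9960 × 1.0000 × 1.0000 = 0.9960.
Q̄ = (1360/π) × (-0.0005 + 0.9960) = 432.90 × 0.9955 = 430.95 W/m².

431 W/m²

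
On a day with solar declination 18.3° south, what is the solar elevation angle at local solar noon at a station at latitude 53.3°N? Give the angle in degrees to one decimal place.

18.4°

At local solar noon the hour angle is zero, so the elevation is 90° − |φ − δ| = 90° − |53.3° − (-18.3°)| = 90° − 71.6° = 18.4°.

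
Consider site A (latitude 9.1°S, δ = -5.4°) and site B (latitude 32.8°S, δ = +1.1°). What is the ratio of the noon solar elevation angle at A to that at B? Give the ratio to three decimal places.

1.538

A: 90° − |-9.1 − (-5.4)| = 86.30°.
B: 90° − |-32.8 − (1.1)| = 56.10°.
Ratio A/B = 86.3000 / 56.1000 = 1.5383.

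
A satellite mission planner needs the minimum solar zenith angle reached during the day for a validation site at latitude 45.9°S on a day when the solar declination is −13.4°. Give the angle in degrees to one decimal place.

32.5°

At local solar noon the hour angle is zero, so the zenith angle is |φ − δ| = |-45.9° − (-13.4°)| = 32.5°.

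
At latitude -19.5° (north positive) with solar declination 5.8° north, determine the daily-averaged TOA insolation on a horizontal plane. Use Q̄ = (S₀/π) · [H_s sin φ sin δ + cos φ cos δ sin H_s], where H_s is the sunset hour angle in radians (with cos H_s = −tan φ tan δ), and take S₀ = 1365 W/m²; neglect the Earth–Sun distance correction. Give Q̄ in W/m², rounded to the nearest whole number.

385 W/m²

The sunset hour angle satisfies cos H_s = −tan φ tan δ = 0.0360, giving H_s = 87.94°. In radians, H_s = 1.5348.
H_s sin φ sin δ = 1.5348 × -0.3338 × 0.1011 = -0.0518.
cos φ cos δ sin H_s = 0.9426 × 0.9949 × 0.9994 = 0.9372.
Q̄ = (1365/π) × (-0.0518 + 0.9372) = 434.49 × 0.8854 = 384.70 W/m².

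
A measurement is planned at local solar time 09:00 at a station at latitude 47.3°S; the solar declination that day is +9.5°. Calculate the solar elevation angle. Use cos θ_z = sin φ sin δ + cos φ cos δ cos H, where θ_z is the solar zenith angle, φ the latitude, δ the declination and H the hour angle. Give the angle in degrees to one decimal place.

20.6°

Hour angle H = 15° × (9 − 12) = -45.00°.
cos θ_z = sin(-47.3°) sin(9.5°) + cos(-47.3°) cos(9.5°) cos(-45.00°) = -0.1213 + 0.4730 = 0.3517.
θ_z = arccos(0.3517) = 69.41°, so the elevation is 90° − 69.41° = 20.59°.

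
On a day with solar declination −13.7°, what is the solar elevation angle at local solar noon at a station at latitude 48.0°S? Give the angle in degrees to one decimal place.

At local solar noon the hour angle is zero, so the elevation is 90° − |φ − δ| = 90° − |-48.0° − (-13.7°)| = 90° − 34.3° = 55.7°.

55.7°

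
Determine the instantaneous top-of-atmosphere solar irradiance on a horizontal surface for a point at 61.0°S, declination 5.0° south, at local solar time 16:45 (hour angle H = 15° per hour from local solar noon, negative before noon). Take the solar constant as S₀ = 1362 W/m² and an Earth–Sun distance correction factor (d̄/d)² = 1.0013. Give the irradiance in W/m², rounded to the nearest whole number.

316 W/m²

Hour angle H = 15° × (16.75 − 12) = 71.25°.
cos θ_z = sin φ sin δ + cos φ cos δ cos H = (-0.8746)(-0.0872) + (0.4848)(0.9962)(0.3214) = 0.2315.
Top-of-atmosphere irradiance = S₀ (d̄/d)² cos θ_z = 1362 × 1.0013 × 0.2315 = 315.71 W/m².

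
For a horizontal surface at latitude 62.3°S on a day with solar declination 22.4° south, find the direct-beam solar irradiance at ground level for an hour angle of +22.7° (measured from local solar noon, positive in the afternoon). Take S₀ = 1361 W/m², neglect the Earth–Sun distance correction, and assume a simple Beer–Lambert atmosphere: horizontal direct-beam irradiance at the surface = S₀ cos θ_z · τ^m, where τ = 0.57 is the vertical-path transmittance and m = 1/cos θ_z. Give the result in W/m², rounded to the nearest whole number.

With φ = -62.3°, δ = -22.4°, H = 22.70°: sin φ sin δ = 0.3374, cos φ cos δ cos H = 0.3965, so cos θ_z = 0.7339.
Air mass m = 1/cos θ_z = 1/0.7339 = 1.363; τ^m = 0.57^1.363 = 0.4648.
Surface direct beam = 1361 × 0.7339 × 0.4648 = 464.26 W/m².

464 W/m²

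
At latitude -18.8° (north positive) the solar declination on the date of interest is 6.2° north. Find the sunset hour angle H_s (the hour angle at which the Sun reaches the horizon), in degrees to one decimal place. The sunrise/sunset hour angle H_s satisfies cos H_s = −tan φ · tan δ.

87.9°

cos H_s = −tan(-18.8°) · tan(6.2°) = 0.0370, so H_s = arccos(0.0370) = 87.88°.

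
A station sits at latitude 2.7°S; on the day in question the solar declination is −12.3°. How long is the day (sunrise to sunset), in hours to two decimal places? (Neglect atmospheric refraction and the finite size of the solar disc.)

12.08 hours

The sunset hour angle satisfies cos H_s = −tan φ tan δ = -0.0103, giving H_s = 90.59°.
Day length = 2 H_s / 15° h⁻¹ = 181.18° / 15 = 12.079 h.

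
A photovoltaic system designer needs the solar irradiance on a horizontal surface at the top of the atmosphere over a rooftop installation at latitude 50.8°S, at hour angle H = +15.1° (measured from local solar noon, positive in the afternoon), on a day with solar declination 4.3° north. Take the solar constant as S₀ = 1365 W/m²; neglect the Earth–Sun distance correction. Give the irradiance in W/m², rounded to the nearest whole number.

With φ = -50.8°, δ = 4.3°, H = 15.10°: sin φ sin δ = -0.0581, cos φ cos δ cos H = 0.6085, so cos θ_z = 0.5504.
Top-of-atmosphere irradiance = S₀ cos θ_z = 1365 × 0.5504 = 751.30 W/m².

751 W/m²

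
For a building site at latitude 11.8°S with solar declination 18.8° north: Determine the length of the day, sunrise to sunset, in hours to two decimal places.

The sunset hour angle satisfies cos H_s = −tan φ tan δ = 0.0711, giving H_s = 85.92°.
Day length = 2 H_s / 15° h⁻¹ = 171.84° / 15 = 11.456 h.

11.46 hours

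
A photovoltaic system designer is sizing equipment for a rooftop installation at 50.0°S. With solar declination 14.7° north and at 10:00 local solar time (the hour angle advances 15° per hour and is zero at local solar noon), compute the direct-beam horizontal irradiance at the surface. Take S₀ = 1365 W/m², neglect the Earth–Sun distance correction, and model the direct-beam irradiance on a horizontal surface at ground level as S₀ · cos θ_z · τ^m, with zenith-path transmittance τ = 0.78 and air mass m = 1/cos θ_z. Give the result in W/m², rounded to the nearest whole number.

Hour angle H = 15° × (10 − 12) = -30.00°.
With φ = -50.0°, δ = 14.7°, H = -30.00°: sin φ sin δ = -0.1944, cos φ cos δ cos H = 0.5384, so cos θ_z = 0.3440.
Air mass m = 1/cos θ_z = 1/0.3440 = 2.907; τ^m = 0.78^2.907 = 0.4856.
Surface direct beam = 1365 × 0.3440 × 0.4856 = 228.02 W/m².

228 W/m²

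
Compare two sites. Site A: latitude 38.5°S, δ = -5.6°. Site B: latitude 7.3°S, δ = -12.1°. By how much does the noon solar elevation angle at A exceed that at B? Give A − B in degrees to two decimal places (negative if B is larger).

A: 90° − |-38.5 − (-5.6)| = 57.10°.
B: 90° − |-7.3 − (-12.1)| = 85.20°.
A − B = 57.10 − 85.20 = -28.10°.

-28.10°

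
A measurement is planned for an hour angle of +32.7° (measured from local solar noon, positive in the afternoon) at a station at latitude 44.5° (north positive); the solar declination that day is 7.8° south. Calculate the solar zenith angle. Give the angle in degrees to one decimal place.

cos θ_z = sin φ sin δ + cos φ cos δ cos H = (0.7009)(-0.1357) + (0.7133)(0.9907)(0.8415) = 0.4995.
θ_z = arccos(0.4995) = 60.03°.

60.0°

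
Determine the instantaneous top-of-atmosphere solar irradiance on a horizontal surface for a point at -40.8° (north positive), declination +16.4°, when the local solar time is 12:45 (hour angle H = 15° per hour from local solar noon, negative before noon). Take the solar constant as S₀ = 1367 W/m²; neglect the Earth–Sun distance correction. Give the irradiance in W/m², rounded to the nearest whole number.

Hour angle H = 15° × (12.75 − 12) = 11.25°.
cos θ_z = sin(-40.8°) sin(16.4°) + cos(-40.8°) cos(16.4°) cos(11.25°) = -0.1845 + 0.7122 = 0.5277.
Top-of-atmosphere irradiance = S₀ cos θ_z = 1367 × 0.5277 = 721.37 W/m².

721 W/m²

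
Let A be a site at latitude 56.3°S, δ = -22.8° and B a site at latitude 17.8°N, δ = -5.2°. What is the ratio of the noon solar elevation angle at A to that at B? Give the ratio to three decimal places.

0.843

A: 90° − |-56.3 − (-22.8)| = 56.50°.
B: 90° − |17.8 − (-5.2)| = 67.00°.
Ratio A/B = 56.5000 / 67.0000 = 0.8433.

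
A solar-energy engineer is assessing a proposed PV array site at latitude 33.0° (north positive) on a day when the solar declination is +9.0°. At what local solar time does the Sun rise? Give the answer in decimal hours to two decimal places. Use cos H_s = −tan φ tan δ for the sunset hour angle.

−tan φ tan δ = −(0.6494)(0.1584) = -0.1029; H_s = arccos(-0.1029) = 95.91°.
Sunrise is at 12 − H_s/15 = 12 − 6.394 = 5.606 h local solar time.

5.61 h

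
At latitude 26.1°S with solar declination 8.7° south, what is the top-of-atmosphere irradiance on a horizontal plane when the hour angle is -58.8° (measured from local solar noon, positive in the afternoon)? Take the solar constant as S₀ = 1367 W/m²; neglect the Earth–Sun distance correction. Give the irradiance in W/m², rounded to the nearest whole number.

cos θ_z = sin φ sin δ + cos φ cos δ cos H = (-0.4399)(-0.1513) + (0.8980)(0.9885)(0.5180) = 0.5264.
Top-of-atmosphere irradiance = S₀ cos θ_z = 1367 × 0.5264 = 719.59 W/m².

720 W/m²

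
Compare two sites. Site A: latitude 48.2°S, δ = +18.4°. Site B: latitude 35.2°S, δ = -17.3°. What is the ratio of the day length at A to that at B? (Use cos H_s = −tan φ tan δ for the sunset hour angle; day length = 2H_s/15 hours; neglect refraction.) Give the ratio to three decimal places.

0.664

A: H_s = arccos(−tan -48.2° · tan 18.4°) = 68.16°, so 2H_s/15 = 9.0880 h.
B: H_s = arccos(−tan -35.2° · tan -17.3°) = 102.69°, so 2H_s/15 = 13.6920 h.
Ratio A/B = 9.0880 / 13.6920 = 0.6637.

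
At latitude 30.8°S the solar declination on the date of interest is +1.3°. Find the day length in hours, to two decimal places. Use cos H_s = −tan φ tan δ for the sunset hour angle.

11.90 hours

−tan φ tan δ = −(-0.5961)(0.0227) = 0.0135; H_s = arccos(0.0135) = 89.23°.
Day length = 2 H_s / 15° h⁻¹ = 178.46° / 15 = 11.897 h.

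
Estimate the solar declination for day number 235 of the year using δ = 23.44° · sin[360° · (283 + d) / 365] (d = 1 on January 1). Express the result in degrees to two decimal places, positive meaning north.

+11.40°

360 × (283 + 235) / 365 = 510.904°; sin(510.904°) = 0.4863.
δ = 23.44 × 0.4863 = 11.399° ≈ +11.40°.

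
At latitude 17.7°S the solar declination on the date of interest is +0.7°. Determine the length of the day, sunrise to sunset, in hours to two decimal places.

The sunset hour angle satisfies cos H_s = −tan φ tan δ = 0.0039, giving H_s = 89.78°.
Day length = 2 H_s / 15° h⁻¹ = 179.56° / 15 = 11.971 h.

11.97 hours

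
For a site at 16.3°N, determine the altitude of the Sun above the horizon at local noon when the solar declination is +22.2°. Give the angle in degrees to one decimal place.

At local solar noon the hour angle is zero, so the elevation is 90° − |φ − δ| = 90° − |16.3° − (22.2°)| = 90° − 5.9° = 84.1°.

84.1°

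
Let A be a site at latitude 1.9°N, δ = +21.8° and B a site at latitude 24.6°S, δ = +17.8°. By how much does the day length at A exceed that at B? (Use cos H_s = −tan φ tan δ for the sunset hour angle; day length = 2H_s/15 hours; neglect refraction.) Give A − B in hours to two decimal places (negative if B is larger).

+1.23 h

A: H_s = arccos(−tan 1.9° · tan 21.8°) = 90.76°, so 2H_s/15 = 12.1013 h.
B: H_s = arccos(−tan -24.6° · tan 17.8°) = 81.55°, so 2H_s/15 = 10.8733 h.
A − B = 12.1013 − 10.8733 = 1.2280 h.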